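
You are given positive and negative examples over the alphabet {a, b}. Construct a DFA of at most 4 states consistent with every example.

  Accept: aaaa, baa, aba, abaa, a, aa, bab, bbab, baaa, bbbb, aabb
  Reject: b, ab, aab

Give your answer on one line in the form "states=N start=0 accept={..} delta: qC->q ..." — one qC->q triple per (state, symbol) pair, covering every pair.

states=3 start=0 accept={0,2} delta: 0a->0 0b->1 1a->2 1b->2 2a->2 2b->2

Fold the examples into a partial DFA from state 0: repeatedly fix the first undefined (state, symbol) met by the shortest-then-alphabetical prefix, trying targets in increasing order and rejecting any under which an Accept and a Reject string meet in one state with the same remainder; add a state when all current targets are rejected. Accepting states are where Accept strings end.
a: 0a undefined. 0a->0: ok.
b: 0b undefined. 0b->0: no, aaaa/b meet in 0. Open state 1: 0b->1.
ba: 1a undefined. 1a->0: no, bab/b meet in 1. 1a->1: no, baa/b meet in 1. Open state 2: 1a->2.
bb: 1b undefined. 1b->0: no, bbab/b meet in 1. 1b->1: no, bbbb/b meet in 1. 1b->2: ok.
baa: 2a undefined. 2a->0: no, bbab/b meet in 1. 2a->1: no, baa/b meet in 1. 2a->2: ok.
bab: 2b undefined. 2b->0: no, bbbb/b meet in 1. 2b->1: no, bab/b meet in 1. 2b->2: ok.
All examples now run through 3 states with every (state, symbol) defined. Accept strings end in {0,2}, Reject strings end in {1}; accept={0,2}.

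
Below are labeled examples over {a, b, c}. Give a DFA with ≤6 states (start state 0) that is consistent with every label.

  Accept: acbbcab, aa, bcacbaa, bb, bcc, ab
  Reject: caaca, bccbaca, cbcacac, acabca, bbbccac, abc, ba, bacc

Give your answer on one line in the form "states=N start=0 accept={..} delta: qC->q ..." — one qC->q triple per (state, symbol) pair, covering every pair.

Fold the examples into a partial DFA from state 0: repeatedly fix the first undefined (state, symbol) met by the shortest-then-alphabetical prefix, trying targets in increasing order and rejecting any under which an Accept and a Reject string meet in one state with the same remainder; add a state when all current targets are rejected. Accepting states are where Accept strings end.
a: 0a undefined. 0a->0: ok.
b: 0b undefined. 0b->0: no, aa/ba meet in 0. Open state 1: 0b->1.
c: 0c undefined. 0c->0: no, aa/caaca meet in 0. 0c->1: ok.
ba: 1a undefined. 1a->0: no, aa/caaca meet in 0. 1a->1: no, bcc/bacc meet in 1 with "cc" left. Open state 2: 1a->2.
bb: 1b undefined. 1b->0: ok.
bc: 1c undefined. 1c->0: no, aa/abc meet in 0. 1c->1: no, bcc/abc meet in 1. 1c->2: ok.
bac: 2c undefined. 2c->0: no, aa/bccbaca meet in 0. 2c->1: no, bcc/cbcacac meet in 1. 2c->2: no, bcc/abc meet in 2. Open state 3: 2c->3.
bca: 2a undefined. 2a->0: ok.
acab: 2b undefined. 2b->0: ok.
bacc: 3c undefined. 3c->0: no, aa/bacc meet in 0. 3c->1: no, acbbcab/bacc meet in 1. 3c->2: ok.
bccb: 3b undefined. 3b->0: ok.
bbbcca: 3a undefined. 3a->0: no, acbbcab/cbcacac meet in 1. 3a->1: ok.
All examples now run through 4 states with every (state, symbol) defined. Accept strings end in {0,1,3}, Reject strings end in {2}; accept={0,1,3}.

states=4 start=0 accept={0,1,3} delta: 0a->0 0b->1 0c->1 1a->2 1b->0 1c->2 2a->0 2b->0 2c->3 3a->1 3b->0 3c->2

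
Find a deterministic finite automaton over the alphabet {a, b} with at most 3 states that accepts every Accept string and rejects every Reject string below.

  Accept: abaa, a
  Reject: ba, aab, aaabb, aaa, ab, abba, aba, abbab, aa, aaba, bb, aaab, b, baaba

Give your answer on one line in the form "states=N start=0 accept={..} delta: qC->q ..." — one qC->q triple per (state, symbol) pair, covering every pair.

states=3 start=0 accept={1} delta: 0a->1 0b->2 1a->2 1b->2 2a->0 2b->2

Fold the examples into a partial DFA from state 0: repeatedly fix the first undefined (state, symbol) met by the shortest-then-alphabetical prefix, trying targets in increasing order and rejecting any under which an Accept and a Reject string meet in one state with the same remainder; add a state when all current targets are rejected. Accepting states are where Accept strings end.
a: 0a undefined. 0a->0: no, a/aaa meet in 0. Open state 1: 0a->1.
b: 0b undefined. 0b->0: no, a/ba meet in 1. 0b->1: no, a/b meet in 1. Open state 2: 0b->2.
aa: 1a undefined. 1a->0: no, a/aaa meet in 1. 1a->1: no, a/aaa meet in 1. 1a->2: ok.
ab: 1b undefined. 1b->0: no, abaa/aa meet in 2. 1b->1: no, abaa/ba meet in 2 with "a" left. 1b->2: ok.
ba: 2a undefined. 2a->0: ok.
bb: 2b undefined. 2b->0: no, abaa/abba meet in 1. 2b->1: no, abaa/aab meet in 1. 2b->2: ok.
All examples now run through 3 states with every (state, symbol) defined. Accept strings end in {1}, Reject strings end in {0,2}; accept={1}.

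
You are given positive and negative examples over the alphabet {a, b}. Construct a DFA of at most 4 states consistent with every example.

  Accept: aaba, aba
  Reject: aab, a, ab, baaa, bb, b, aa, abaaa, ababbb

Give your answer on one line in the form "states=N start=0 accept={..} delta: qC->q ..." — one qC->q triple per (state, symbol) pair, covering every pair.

states=3 start=0 accept={2} delta: 0a->0 0b->1 1a->2 1b->0 2a->0 2b->0

State merging on the prefix tree: take the shortest (then alphabetical) example prefix whose next move is undefined and point that move at state 0, else 1, else 2, ...; a target is out if some Accept/Reject pair would then sit in one state with the same input left (inseparable). If every existing state is out, open a new one.
a: 0a undefined. 0a->0: ok.
b: 0b undefined. 0b->0: no, aaba/aab meet in 0. Open state 1: 0b->1.
ba: 1a undefined. 1a->0: no, aaba/a meet in 0. 1a->1: no, aaba/aab meet in 1. Open state 2: 1a->2.
bb: 1b undefined. 1b->0: ok.
baa: 2a undefined. 2a->0: ok.
abab: 2b undefined. 2b->0: ok.
All examples now run through 3 states with every (state, symbol) defined. Accept strings end in {2}, Reject strings end in {0,1}; accept={2}.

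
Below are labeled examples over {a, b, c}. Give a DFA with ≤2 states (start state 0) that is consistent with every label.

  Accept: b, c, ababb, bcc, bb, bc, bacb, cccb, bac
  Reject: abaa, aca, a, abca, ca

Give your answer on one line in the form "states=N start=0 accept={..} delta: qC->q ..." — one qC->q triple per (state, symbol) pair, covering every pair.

Grow the machine one transition at a time. Run the examples from 0; the earliest place one falls off (shortest prefix, ties alphabetical) gets sent to the lowest-numbered state that keeps every Accept/Reject pair distinguishable — a pair clashes when both reach the same state with identical unread suffix — and to a fresh state only if none does.
a: 0a undefined. 0a->0: ok.
b: 0b undefined. 0b->0: no, b/abaa meet in 0. Open state 1: 0b->1.
c: 0c undefined. 0c->0: no, c/aca meet in 0. 0c->1: ok.
ba: 1a undefined. 1a->0: ok.
bb: 1b undefined. 1b->0: no, ababb/abaa meet in 0. 1b->1: ok.
bc: 1c undefined. 1c->0: no, bc/abaa meet in 0. 1c->1: ok.
All examples now run through 2 states with every (state, symbol) defined. Accept strings end in {1}, Reject strings end in {0}; accept={1}.

states=2 start=0 accept={1} delta: 0a->0 0b->1 0c->1 1a->0 1b->1 1c->1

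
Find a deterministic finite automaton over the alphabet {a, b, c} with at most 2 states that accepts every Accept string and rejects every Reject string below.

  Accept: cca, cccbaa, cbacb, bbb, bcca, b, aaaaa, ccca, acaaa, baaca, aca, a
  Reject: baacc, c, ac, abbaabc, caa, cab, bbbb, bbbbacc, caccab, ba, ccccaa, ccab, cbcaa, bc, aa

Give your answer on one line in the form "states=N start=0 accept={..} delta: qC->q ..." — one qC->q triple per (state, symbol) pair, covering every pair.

states=2 start=0 accept={1} delta: 0a->1 0b->1 0c->0 1a->0 1b->0 1c->0

Fold the examples into a partial DFA from state 0: repeatedly fix the first undefined (state, symbol) met by the shortest-then-alphabetical prefix, trying targets in increasing order and rejecting any under which an Accept and a Reject string meet in one state with the same remainder; add a state when all current targets are rejected. Accepting states are where Accept strings end.
a: 0a undefined. 0a->0: no, aaaaa/aa meet in 0. Open state 1: 0a->1.
b: 0b undefined. 0b->0: no, bbb/bbbb meet in 0. 0b->1: ok.
c: 0c undefined. 0c->0: ok.
aa: 1a undefined. 1a->0: ok.
ab: 1b undefined. 1b->0: ok.
ac: 1c undefined. 1c->0: ok.
All examples now run through 2 states with every (state, symbol) defined. Accept strings end in {1}, Reject strings end in {0}; accept={1}.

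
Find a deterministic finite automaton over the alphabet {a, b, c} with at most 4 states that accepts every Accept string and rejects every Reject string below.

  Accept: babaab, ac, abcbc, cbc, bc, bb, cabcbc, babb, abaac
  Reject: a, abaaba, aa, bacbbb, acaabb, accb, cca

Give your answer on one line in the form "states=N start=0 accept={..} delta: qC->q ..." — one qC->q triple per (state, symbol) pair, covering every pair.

states=4 start=0 accept={1,2} delta: 0a->0 0b->1 0c->1 1a->2 1b->1 1c->2 2a->3 2b->0 2c->3 3a->0 3b->3 3c->1

Fold the examples into a partial DFA from state 0: repeatedly fix the first undefined (state, symbol) met by the shortest-then-alphabetical prefix, trying targets in increasing order and rejecting any under which an Accept and a Reject string meet in one state with the same remainder; add a state when all current targets are rejected. Accepting states are where Accept strings end.
a: 0a undefined. 0a->0: ok.
b: 0b undefined. 0b->0: no, babaab/a meet in 0. Open state 1: 0b->1.
c: 0c undefined. 0c->0: no, ac/a meet in 0. 0c->1: ok.
ba: 1a undefined. 1a->0: no, bb/acaabb meet in 1 with "b" left. 1a->1: no, babb/acaabb meet in 1 with "bb" left. Open state 2: 1a->2.
bb: 1b undefined. 1b->0: no, bb/a meet in 0. 1b->1: ok.
bc: 1c undefined. 1c->0: no, ac/accb meet in 1. 1c->1: no, ac/accb meet in 1. 1c->2: ok.
bab: 2b undefined. 2b->0: ok.
bac: 2c undefined. 2c->0: no, babaab/bacbbb meet in 1. 2c->1: no, babaab/bacbbb meet in 1. 2c->2: no, babaab/bacbbb meet in 1. Open state 3: 2c->3.
cca: 2a undefined. 2a->0: no, babaab/acaabb meet in 1. 2a->1: no, babaab/acaabb meet in 1. 2a->2: no, babaab/acaabb meet in 1. 2a->3: ok.
bacb: 3b undefined. 3b->0: no, babaab/bacbbb meet in 1. 3b->1: no, babaab/bacbbb meet in 1. 3b->2: no, babaab/bacbbb meet in 1. 3b->3: ok.
abaac: 3c undefined. 3c->0: no, abaac/a meet in 0. 3c->1: ok.
abaaba: 3a undefined. 3a->0: ok.
All examples now run through 4 states with every (state, symbol) defined. Accept strings end in {1,2}, Reject strings end in {0,3}; accept={1,2}.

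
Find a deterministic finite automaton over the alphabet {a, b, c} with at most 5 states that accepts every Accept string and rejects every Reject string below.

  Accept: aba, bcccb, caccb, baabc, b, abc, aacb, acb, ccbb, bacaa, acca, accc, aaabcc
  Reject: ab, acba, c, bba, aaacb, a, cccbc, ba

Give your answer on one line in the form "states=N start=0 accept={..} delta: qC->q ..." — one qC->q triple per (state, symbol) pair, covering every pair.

states=5 start=0 accept={0,2,4} delta: 0a->1 0b->0 0c->1 1a->2 1b->1 1c->2 2a->3 2b->2 2c->4 3a->0 3b->0 3c->1 4a->0 4b->0 4c->0

Fold the examples into a partial DFA from state 0: repeatedly fix the first undefined (state, symbol) met by the shortest-then-alphabetical prefix, trying targets in increasing order and rejecting any under which an Accept and a Reject string meet in one state with the same remainder; add a state when all current targets are rejected. Accepting states are where Accept strings end.
a: 0a undefined. 0a->0: no, aba/ba meet in 0 with "ba" left. Open state 1: 0a->1.
b: 0b undefined. 0b->0: ok.
c: 0c undefined. 0c->0: no, bcccb/c meet in 0. 0c->1: ok.
aa: 1a undefined. 1a->0: no, caccb/aaacb meet in 1 with "cb" left. 1a->1: no, aacb/aaacb meet in 1 with "cb" left. Open state 2: 1a->2.
ab: 1b undefined. 1b->0: no, aba/c meet in 1. 1b->1: ok.
ac: 1c undefined. 1c->0: no, bcccb/ab meet in 1. 1c->1: no, aba/acba meet in 2. 1c->2: ok.
aaa: 2a undefined. 2a->0: no, bacaa/ab meet in 1. 2a->1: no, acb/aaacb meet in 2 with "b" left. 2a->2: no, bcccb/aaacb meet in 2 with "cb" left. Open state 3: 2a->3.
aac: 2c undefined. 2c->0: no, caccb/ab meet in 1. 2c->1: no, aba/cccbc meet in 2. 2c->2: no, baabc/cccbc meet in 2 with "bc" left. 2c->3: no, caccb/aaacb meet in 3 with "cb" left. Open state 4: 2c->4.
acb: 2b undefined. 2b->0: no, baabc/ab meet in 1. 2b->1: no, aba/acba meet in 2. 2b->2: ok.
aaab: 3b undefined. 3b->0: ok.
aaac: 3c undefined. 3c->0: no, b/aaacb meet in 0. 3c->1: ok.
aacb: 4b undefined. 4b->0: ok.
acca: 4a undefined. 4a->0: ok.
accc: 4c undefined. 4c->0: ok.
bacaa: 3a undefined. 3a->0: ok.
All examples now run through 5 states with every (state, symbol) defined. Accept strings end in {0,2,4}, Reject strings end in {1,3}; accept={0,2,4}.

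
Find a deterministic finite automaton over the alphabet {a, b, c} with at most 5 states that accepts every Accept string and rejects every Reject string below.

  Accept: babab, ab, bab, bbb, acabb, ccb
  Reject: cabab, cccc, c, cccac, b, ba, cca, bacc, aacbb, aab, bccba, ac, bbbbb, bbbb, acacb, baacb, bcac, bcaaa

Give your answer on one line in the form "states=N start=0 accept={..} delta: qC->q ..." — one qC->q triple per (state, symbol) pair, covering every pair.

Grow the machine one transition at a time. Run the examples from 0; the earliest place one falls off (shortest prefix, ties alphabetical) gets sent to the lowest-numbered state that keeps every Accept/Reject pair distinguishable — a pair clashes when both reach the same state with identical unread suffix — and to a fresh state only if none does.
a: 0a undefined. 0a->0: no, ab/b meet in 0 with "b" left. Open state 1: 0a->1.
b: 0b undefined. 0b->0: no, bbb/b meet in 0. 0b->1: no, bab/aab meet in 1 with "ab" left. Open state 2: 0b->2.
c: 0c undefined. 0c->0: no, ccb/b meet in 2. 0c->1: ok.
aa: 1a undefined. 1a->0: no, bab/cabab meet in 2 with "ab" left. 1a->1: no, ab/aab meet in 1 with "b" left. 1a->2: ok.
ab: 1b undefined. 1b->0: ok.
ac: 1c undefined. 1c->0: no, ab/cccc meet in 0. 1c->1: ok.
ba: 2a undefined. 2a->0: no, babab/b meet in 2. 2a->1: ok.
bb: 2b undefined. 2b->0: no, babab/cabab meet in 0. 2b->1: ok.
bc: 2c undefined. 2c->0: no, babab/cccac meet in 0. 2c->1: no, babab/acacb meet in 0. 2c->2: no, babab/aacbb meet in 0. Open state 3: 2c->3.
bca: 3a undefined. 3a->0: ok.
bcc: 3c undefined. 3c->0: ok.
aacb: 3b undefined. 3b->0: no, babab/acacb meet in 0. 3b->1: no, babab/aacbb meet in 0. 3b->2: ok.
All examples now run through 4 states with every (state, symbol) defined. Accept strings end in {0}, Reject strings end in {1,2,3}; accept={0}.

states=4 start=0 accept={0} delta: 0a->1 0b->2 0c->1 1a->2 1b->0 1c->1 2a->1 2b->1 2c->3 3a->0 3b->2 3c->0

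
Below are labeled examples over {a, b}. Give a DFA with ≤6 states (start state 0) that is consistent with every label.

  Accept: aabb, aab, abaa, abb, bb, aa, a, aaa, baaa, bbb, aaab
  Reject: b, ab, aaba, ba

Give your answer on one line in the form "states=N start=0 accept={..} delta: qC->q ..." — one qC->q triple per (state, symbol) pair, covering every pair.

Fold the examples into a partial DFA from state 0: repeatedly fix the first undefined (state, symbol) met by the shortest-then-alphabetical prefix, trying targets in increasing order and rejecting any under which an Accept and a Reject string meet in one state with the same remainder; add a state when all current targets are rejected. Accepting states are where Accept strings end.
a: 0a undefined. 0a->0: no, aab/b meet in 0 with "b" left. Open state 1: 0a->1.
b: 0b undefined. 0b->0: no, bb/b meet in 0. 0b->1: no, bb/ab meet in 1 with "b" left. Open state 2: 0b->2.
aa: 1a undefined. 1a->0: no, aab/b meet in 2. 1a->1: no, aab/ab meet in 1 with "b" left. 1a->2: no, aa/b meet in 2. Open state 3: 1a->3.
ab: 1b undefined. 1b->0: no, abb/b meet in 2. 1b->1: no, abb/ab meet in 1. 1b->2: ok.
ba: 2a undefined. 2a->0: ok.
bb: 2b undefined. 2b->0: no, abb/ba meet in 0. 2b->1: no, bbb/b meet in 2. 2b->2: no, abb/b meet in 2. 2b->3: ok.
aaa: 3a undefined. 3a->0: no, aaa/ba meet in 0. 3a->1: no, aaab/b meet in 2. 3a->2: no, aaa/b meet in 2. 3a->3: ok.
aab: 3b undefined. 3b->0: no, aabb/b meet in 2. 3b->1: no, aabb/b meet in 2. 3b->2: no, aab/b meet in 2. 3b->3: no, aabb/aaba meet in 3. Open state 4: 3b->4.
aaba: 4a undefined. 4a->0: ok.
aabb: 4b undefined. 4b->0: no, aabb/aaba meet in 0. 4b->1: ok.
All examples now run through 5 states with every (state, symbol) defined. Accept strings end in {1,3,4}, Reject strings end in {0,2}; accept={1,3,4}.

states=5 start=0 accept={1,3,4} delta: 0a->1 0b->2 1a->3 1b->2 2a->0 2b->3 3a->3 3b->4 4a->0 4b->1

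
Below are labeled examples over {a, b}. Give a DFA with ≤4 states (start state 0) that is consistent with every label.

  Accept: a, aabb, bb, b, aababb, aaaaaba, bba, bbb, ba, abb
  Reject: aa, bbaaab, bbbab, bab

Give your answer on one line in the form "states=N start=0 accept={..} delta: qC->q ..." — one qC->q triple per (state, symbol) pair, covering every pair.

Fold the examples into a partial DFA from state 0: repeatedly fix the first undefined (state, symbol) met by the shortest-then-alphabetical prefix, trying targets in increasing order and rejecting any under which an Accept and a Reject string meet in one state with the same remainder; add a state when all current targets are rejected. Accepting states are where Accept strings end.
a: 0a undefined. 0a->0: no, a/aa meet in 0. Open state 1: 0a->1.
b: 0b undefined. 0b->0: ok.
aa: 1a undefined. 1a->0: no, aabb/aa meet in 0. 1a->1: no, a/aa meet in 1. Open state 2: 1a->2.
ab: 1b undefined. 1b->0: no, bb/bbbab meet in 0. 1b->1: no, a/bbbab meet in 1. 1b->2: ok.
aaa: 2a undefined. 2a->0: no, bb/bbaaab meet in 0. 2a->1: ok.
aab: 2b undefined. 2b->0: ok.
All examples now run through 3 states with every (state, symbol) defined. Accept strings end in {0,1}, Reject strings end in {2}; accept={0,1}.

states=3 start=0 accept={0,1} delta: 0a->1 0b->0 1a->2 1b->2 2a->1 2b->0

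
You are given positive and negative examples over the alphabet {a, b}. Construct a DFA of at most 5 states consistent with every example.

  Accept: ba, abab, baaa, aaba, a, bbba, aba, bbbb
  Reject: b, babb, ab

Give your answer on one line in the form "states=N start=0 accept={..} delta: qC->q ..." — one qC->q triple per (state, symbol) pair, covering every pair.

State merging on the prefix tree: take the shortest (then alphabetical) example prefix whose next move is undefined and point that move at state 0, else 1, else 2, ...; a target is out if some Accept/Reject pair would then sit in one state with the same input left (inseparable). If every existing state is out, open a new one.
a: 0a undefined. 0a->0: ok.
b: 0b undefined. 0b->0: no, ba/b meet in 0. Open state 1: 0b->1.
ba: 1a undefined. 1a->0: no, abab/b meet in 1. 1a->1: no, ba/b meet in 1. Open state 2: 1a->2.
bb: 1b undefined. 1b->0: ok.
baa: 2a undefined. 2a->0: ok.
bab: 2b undefined. 2b->0: ok.
All examples now run through 3 states with every (state, symbol) defined. Accept strings end in {0,2}, Reject strings end in {1}; accept={0,2}.

states=3 start=0 accept={0,2} delta: 0a->0 0b->1 1a->2 1b->0 2a->0 2b->0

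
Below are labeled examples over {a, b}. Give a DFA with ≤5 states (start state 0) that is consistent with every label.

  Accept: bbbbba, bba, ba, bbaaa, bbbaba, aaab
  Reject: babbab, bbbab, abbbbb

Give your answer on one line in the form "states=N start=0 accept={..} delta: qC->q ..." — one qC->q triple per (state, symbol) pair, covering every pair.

Grow the machine one transition at a time. Run the examples from 0; the earliest place one falls off (shortest prefix, ties alphabetical) gets sent to the lowest-numbered state that keeps every Accept/Reject pair distinguishable — a pair clashes when both reach the same state with identical unread suffix — and to a fresh state only if none does.
a: 0a undefined. 0a->0: ok.
b: 0b undefined. 0b->0: no, bbbbba/babbab meet in 0. Open state 1: 0b->1.
ba: 1a undefined. 1a->0: ok.
bb: 1b undefined. 1b->0: no, aaab/babbab meet in 1. 1b->1: no, aaab/babbab meet in 1. Open state 2: 1b->2.
bba: 2a undefined. 2a->0: no, aaab/babbab meet in 1. 2a->1: ok.
bbb: 2b undefined. 2b->0: no, bbbbba/bbbab meet in 1. 2b->1: no, bba/bbbab meet in 1. 2b->2: ok.
All examples now run through 3 states with every (state, symbol) defined. Accept strings end in {0,1}, Reject strings end in {2}; accept={0,1}.

states=3 start=0 accept={0,1} delta: 0a->0 0b->1 1a->0 1b->2 2a->1 2b->2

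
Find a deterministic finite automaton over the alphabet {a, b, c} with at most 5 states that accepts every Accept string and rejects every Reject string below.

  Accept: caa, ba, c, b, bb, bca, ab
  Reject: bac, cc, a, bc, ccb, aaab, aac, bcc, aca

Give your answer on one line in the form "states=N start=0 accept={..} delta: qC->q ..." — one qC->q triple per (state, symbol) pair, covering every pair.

states=5 start=0 accept={0,2,3} delta: 0a->1 0b->2 0c->2 1a->2 1b->0 1c->0 2a->3 2b->0 2c->4 3a->0 3b->1 3c->1 4a->0 4b->1 4c->1

Fold the examples into a partial DFA from state 0: repeatedly fix the first undefined (state, symbol) met by the shortest-then-alphabetical prefix, trying targets in increasing order and rejecting any under which an Accept and a Reject string meet in one state with the same remainder; add a state when all current targets are rejected. Accepting states are where Accept strings end.
a: 0a undefined. 0a->0: no, c/aac meet in 0 with "c" left. Open state 1: 0a->1.
b: 0b undefined. 0b->0: no, ba/a meet in 1. 0b->1: no, b/a meet in 1. Open state 2: 0b->2.
c: 0c undefined. 0c->0: no, c/cc meet in 0. 0c->1: no, c/a meet in 1. 0c->2: ok.
aa: 1a undefined. 1a->0: no, c/aac meet in 2. 1a->1: no, ab/aaab meet in 1 with "b" left. 1a->2: ok.
ab: 1b undefined. 1b->0: ok.
ac: 1c undefined. 1c->0: ok.
ba: 2a undefined. 2a->0: no, caa/a meet in 1. 2a->1: no, ba/a meet in 1. 2a->2: no, bb/aaab meet in 2 with "b" left. Open state 3: 2a->3.
bb: 2b undefined. 2b->0: ok.
bc: 2c undefined. 2c->0: no, c/ccb meet in 2. 2c->1: no, bb/ccb meet in 0. 2c->2: no, c/cc meet in 2. 2c->3: no, ba/cc meet in 3. Open state 4: 2c->4.
bac: 3c undefined. 3c->0: no, bb/bac meet in 0. 3c->1: ok.
bca: 4a undefined. 4a->0: ok.
bcc: 4c undefined. 4c->0: no, bb/bcc meet in 0. 4c->1: ok.
caa: 3a undefined. 3a->0: ok.
ccb: 4b undefined. 4b->0: no, caa/ccb meet in 0. 4b->1: ok.
aaab: 3b undefined. 3b->0: no, caa/aaab meet in 0. 3b->1: ok.
All examples now run through 5 states with every (state, symbol) defined. Accept strings end in {0,2,3}, Reject strings end in {1,4}; accept={0,2,3}.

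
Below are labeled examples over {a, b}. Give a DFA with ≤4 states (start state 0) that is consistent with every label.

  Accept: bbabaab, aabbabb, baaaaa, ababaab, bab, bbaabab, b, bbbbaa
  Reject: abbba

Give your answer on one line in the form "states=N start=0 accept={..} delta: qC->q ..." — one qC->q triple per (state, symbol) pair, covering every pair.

Fold the examples into a partial DFA from state 0: repeatedly fix the first undefined (state, symbol) met by the shortest-then-alphabetical prefix, trying targets in increasing order and rejecting any under which an Accept and a Reject string meet in one state with the same remainder; add a state when all current targets are rejected. Accepting states are where Accept strings end.
a: 0a undefined. 0a->0: ok.
b: 0b undefined. 0b->0: no, bbabaab/abbba meet in 0. Open state 1: 0b->1.
ba: 1a undefined. 1a->0: ok.
bb: 1b undefined. 1b->0: no, aabbabb/abbba meet in 0. 1b->1: no, baaaaa/abbba meet in 0. Open state 2: 1b->2.
bba: 2a undefined. 2a->0: ok.
bbb: 2b undefined. 2b->0: no, baaaaa/abbba meet in 0. 2b->1: no, baaaaa/abbba meet in 0. 2b->2: no, baaaaa/abbba meet in 0. Open state 3: 2b->3.
bbbb: 3b undefined. 3b->0: ok.
abbba: 3a undefined. 3a->0: no, baaaaa/abbba meet in 0. 3a->1: no, bbabaab/abbba meet in 1. 3a->2: no, aabbabb/abbba meet in 2. 3a->3: ok.
All examples now run through 4 states with every (state, symbol) defined. Accept strings end in {0,1,2}, Reject strings end in {3}; accept={0,1,2}.

states=4 start=0 accept={0,1,2} delta: 0a->0 0b->1 1a->0 1b->2 2a->0 2b->3 3a->3 3b->0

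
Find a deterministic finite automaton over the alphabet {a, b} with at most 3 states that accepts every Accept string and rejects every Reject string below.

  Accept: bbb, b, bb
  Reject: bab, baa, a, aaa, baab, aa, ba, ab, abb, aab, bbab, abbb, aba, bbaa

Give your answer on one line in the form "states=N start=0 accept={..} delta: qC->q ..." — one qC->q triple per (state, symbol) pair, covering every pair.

states=2 start=0 accept={0} delta: 0a->1 0b->0 1a->1 1b->1

Grow the machine one transition at a time. Run the examples from 0; the earliest place one falls off (shortest prefix, ties alphabetical) gets sent to the lowest-numbered state that keeps every Accept/Reject pair distinguishable — a pair clashes when both reach the same state with identical unread suffix — and to a fresh state only if none does.
a: 0a undefined. 0a->0: no, bbb/abbb meet in 0 with "bbb" left. Open state 1: 0a->1.
b: 0b undefined. 0b->0: ok.
aa: 1a undefined. 1a->0: no, bbb/baa meet in 0. 1a->1: ok.
ab: 1b undefined. 1b->0: no, bbb/bab meet in 0. 1b->1: ok.
All examples now run through 2 states with every (state, symbol) defined. Accept strings end in {0}, Reject strings end in {1}; accept={0}.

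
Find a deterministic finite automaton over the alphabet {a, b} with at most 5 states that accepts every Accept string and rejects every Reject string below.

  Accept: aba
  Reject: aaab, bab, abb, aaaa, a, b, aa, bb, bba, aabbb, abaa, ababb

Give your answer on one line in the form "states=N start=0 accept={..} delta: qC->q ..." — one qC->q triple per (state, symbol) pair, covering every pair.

Fold the examples into a partial DFA from state 0: repeatedly fix the first undefined (state, symbol) met by the shortest-then-alphabetical prefix, trying targets in increasing order and rejecting any under which an Accept and a Reject string meet in one state with the same remainder; add a state when all current targets are rejected. Accepting states are where Accept strings end.
a: 0a undefined. 0a->0: ok.
b: 0b undefined. 0b->0: no, aba/aaab meet in 0. Open state 1: 0b->1.
ba: 1a undefined. 1a->0: no, aba/aaaa meet in 0. 1a->1: no, aba/aaab meet in 1. Open state 2: 1a->2.
bb: 1b undefined. 1b->0: ok.
bab: 2b undefined. 2b->0: ok.
abaa: 2a undefined. 2a->0: ok.
All examples now run through 3 states with every (state, symbol) defined. Accept strings end in {2}, Reject strings end in {0,1}; accept={2}.

states=3 start=0 accept={2} delta: 0a->0 0b->1 1a->2 1b->0 2a->0 2b->0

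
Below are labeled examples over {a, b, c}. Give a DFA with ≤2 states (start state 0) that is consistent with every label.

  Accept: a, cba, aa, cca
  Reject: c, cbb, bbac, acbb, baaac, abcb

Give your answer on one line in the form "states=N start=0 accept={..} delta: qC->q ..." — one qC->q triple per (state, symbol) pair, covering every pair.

Grow the machine one transition at a time. Run the examples from 0; the earliest place one falls off (shortest prefix, ties alphabetical) gets sent to the lowest-numbered state that keeps every Accept/Reject pair distinguishable — a pair clashes when both reach the same state with identical unread suffix — and to a fresh state only if none does.
a: 0a undefined. 0a->0: ok.
b: 0b undefined. 0b->0: ok.
c: 0c undefined. 0c->0: no, a/c meet in 0. Open state 1: 0c->1.
cb: 1b undefined. 1b->0: no, a/cbb meet in 0. 1b->1: ok.
cc: 1c undefined. 1c->0: ok.
cba: 1a undefined. 1a->0: ok.
All examples now run through 2 states with every (state, symbol) defined. Accept strings end in {0}, Reject strings end in {1}; accept={0}.

states=2 start=0 accept={0} delta: 0a->0 0b->0 0c->1 1a->0 1b->1 1c->0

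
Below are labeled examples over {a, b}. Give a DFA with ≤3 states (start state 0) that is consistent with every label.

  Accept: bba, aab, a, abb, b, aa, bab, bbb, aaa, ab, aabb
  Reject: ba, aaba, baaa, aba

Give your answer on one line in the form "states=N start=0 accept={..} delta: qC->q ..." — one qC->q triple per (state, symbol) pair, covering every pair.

states=3 start=0 accept={0,1} delta: 0a->0 0b->1 1a->2 1b->0 2a->1 2b->0

Grow the machine one transition at a time. Run the examples from 0; the earliest place one falls off (shortest prefix, ties alphabetical) gets sent to the lowest-numbered state that keeps every Accept/Reject pair distinguishable — a pair clashes when both reach the same state with identical unread suffix — and to a fresh state only if none does.
a: 0a undefined. 0a->0: ok.
b: 0b undefined. 0b->0: no, bba/ba meet in 0. Open state 1: 0b->1.
ba: 1a undefined. 1a->0: no, a/ba meet in 0. 1a->1: no, aab/ba meet in 1. Open state 2: 1a->2.
bb: 1b undefined. 1b->0: ok.
baa: 2a undefined. 2a->0: no, bba/baaa meet in 0. 2a->1: ok.
bab: 2b undefined. 2b->0: ok.
All examples now run through 3 states with every (state, symbol) defined. Accept strings end in {0,1}, Reject strings end in {2}; accept={0,1}.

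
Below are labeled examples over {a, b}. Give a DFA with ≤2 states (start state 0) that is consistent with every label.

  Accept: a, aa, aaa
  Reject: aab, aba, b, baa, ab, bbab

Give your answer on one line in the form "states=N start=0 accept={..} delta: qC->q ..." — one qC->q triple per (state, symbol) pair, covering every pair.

states=2 start=0 accept={0} delta: 0a->0 0b->1 1a->1 1b->0

Fold the examples into a partial DFA from state 0: repeatedly fix the first undefined (state, symbol) met by the shortest-then-alphabetical prefix, trying targets in increasing order and rejecting any under which an Accept and a Reject string meet in one state with the same remainder; add a state when all current targets are rejected. Accepting states are where Accept strings end.
a: 0a undefined. 0a->0: ok.
b: 0b undefined. 0b->0: no, a/aab meet in 0. Open state 1: 0b->1.
ba: 1a undefined. 1a->0: no, a/aba meet in 0. 1a->1: ok.
bb: 1b undefined. 1b->0: ok.
All examples now run through 2 states with every (state, symbol) defined. Accept strings end in {0}, Reject strings end in {1}; accept={0}.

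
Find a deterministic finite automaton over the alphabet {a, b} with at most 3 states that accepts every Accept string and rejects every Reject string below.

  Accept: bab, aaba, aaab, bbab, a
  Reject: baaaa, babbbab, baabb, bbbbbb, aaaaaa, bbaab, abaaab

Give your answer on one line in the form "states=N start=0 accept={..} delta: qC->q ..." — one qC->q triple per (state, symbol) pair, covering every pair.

states=2 start=0 accept={1} delta: 0a->1 0b->0 1a->0 1b->1

Fold the examples into a partial DFA from state 0: repeatedly fix the first undefined (state, symbol) met by the shortest-then-alphabetical prefix, trying targets in increasing order and rejecting any under which an Accept and a Reject string meet in one state with the same remainder; add a state when all current targets are rejected. Accepting states are where Accept strings end.
a: 0a undefined. 0a->0: no, a/aaaaaa meet in 0. Open state 1: 0a->1.
b: 0b undefined. 0b->0: ok.
aa: 1a undefined. 1a->0: ok.
ab: 1b undefined. 1b->0: no, bab/baaaa meet in 0. 1b->1: ok.
All examples now run through 2 states with every (state, symbol) defined. Accept strings end in {1}, Reject strings end in {0}; accept={1}.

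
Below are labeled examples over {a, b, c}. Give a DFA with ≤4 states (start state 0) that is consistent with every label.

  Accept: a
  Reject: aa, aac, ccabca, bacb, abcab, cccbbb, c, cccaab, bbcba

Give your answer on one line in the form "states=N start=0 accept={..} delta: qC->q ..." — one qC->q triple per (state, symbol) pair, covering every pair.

states=3 start=0 accept={1} delta: 0a->1 0b->0 0c->2 1a->0 1b->0 1c->0 2a->0 2b->1 2c->0

Grow the machine one transition at a time. Run the examples from 0; the earliest place one falls off (shortest prefix, ties alphabetical) gets sent to the lowest-numbered state that keeps every Accept/Reject pair distinguishable — a pair clashes when both reach the same state with identical unread suffix — and to a fresh state only if none does.
a: 0a undefined. 0a->0: no, a/aa meet in 0. Open state 1: 0a->1.
b: 0b undefined. 0b->0: ok.
c: 0c undefined. 0c->0: no, a/bbcba meet in 1. 0c->1: no, a/c meet in 1. Open state 2: 0c->2.
aa: 1a undefined. 1a->0: ok.
ab: 1b undefined. 1b->0: ok.
cc: 2c undefined. 2c->0: ok.
bac: 1c undefined. 1c->0: ok.
abca: 2a undefined. 2a->0: ok.
bbcb: 2b undefined. 2b->0: no, a/bbcba meet in 1. 2b->1: ok.
All examples now run through 3 states with every (state, symbol) defined. Accept strings end in {1}, Reject strings end in {0,2}; accept={1}.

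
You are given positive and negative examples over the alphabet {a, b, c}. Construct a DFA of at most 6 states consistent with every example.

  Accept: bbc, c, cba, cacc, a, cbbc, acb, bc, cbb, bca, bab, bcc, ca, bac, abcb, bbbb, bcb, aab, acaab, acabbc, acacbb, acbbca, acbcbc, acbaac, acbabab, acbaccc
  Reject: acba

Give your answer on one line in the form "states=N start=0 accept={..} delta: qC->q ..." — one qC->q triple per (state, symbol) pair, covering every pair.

states=5 start=0 accept={0,1,2,3} delta: 0a->1 0b->0 0c->0 1a->0 1b->0 1c->2 2a->0 2b->3 2c->0 3a->4 3b->0 3c->0 4a->0 4b->0 4c->0

State merging on the prefix tree: take the shortest (then alphabetical) example prefix whose next move is undefined and point that move at state 0, else 1, else 2, ...; a target is out if some Accept/Reject pair would then sit in one state with the same input left (inseparable). If every existing state is out, open a new one.
a: 0a undefined. 0a->0: no, cba/acba meet in 0 with "cba" left. Open state 1: 0a->1.
b: 0b undefined. 0b->0: ok.
c: 0c undefined. 0c->0: ok.
aa: 1a undefined. 1a->0: ok.
ab: 1b undefined. 1b->0: ok.
ac: 1c undefined. 1c->0: no, cba/acba meet in 1. 1c->1: no, cba/acba meet in 1. Open state 2: 1c->2.
aca: 2a undefined. 2a->0: ok.
acb: 2b undefined. 2b->0: no, cba/acba meet in 1. 2b->1: no, bbc/acba meet in 0. 2b->2: no, bbc/acba meet in 0. Open state 3: 2b->3.
acba: 3a undefined. 3a->0: no, bbc/acba meet in 0. 3a->1: no, cba/acba meet in 1. 3a->2: no, bac/acba meet in 2. 3a->3: no, acb/acba meet in 3. Open state 4: 3a->4.
acbb: 3b undefined. 3b->0: ok.
acbc: 3c undefined. 3c->0: ok.
cacc: 2c undefined. 2c->0: ok.
acbaa: 4a undefined. 4a->0: ok.
acbab: 4b undefined. 4b->0: ok.
acbac: 4c undefined. 4c->0: ok.
All examples now run through 5 states with every (state, symbol) defined. Accept strings end in {0,1,2,3}, Reject strings end in {4}; accept={0,1,2,3}.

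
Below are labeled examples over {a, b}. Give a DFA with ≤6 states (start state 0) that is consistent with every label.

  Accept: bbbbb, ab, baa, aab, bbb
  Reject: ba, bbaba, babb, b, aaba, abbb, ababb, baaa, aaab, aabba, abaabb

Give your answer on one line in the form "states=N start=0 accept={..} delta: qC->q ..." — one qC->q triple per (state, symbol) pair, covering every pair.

Grow the machine one transition at a time. Run the examples from 0; the earliest place one falls off (shortest prefix, ties alphabetical) gets sent to the lowest-numbered state that keeps every Accept/Reject pair distinguishable — a pair clashes when both reach the same state with identical unread suffix — and to a fresh state only if none does.
a: 0a undefined. 0a->0: no, ab/b meet in 0 with "b" left. Open state 1: 0a->1.
b: 0b undefined. 0b->0: no, bbbbb/b meet in 0. 0b->1: ok.
aa: 1a undefined. 1a->0: no, ab/babb meet in 1 with "b" left. 1a->1: no, ab/aaab meet in 1 with "b" left. Open state 2: 1a->2.
ab: 1b undefined. 1b->0: no, bbbbb/bbaba meet in 1. 1b->1: no, bbbbb/b meet in 1. 1b->2: no, ab/ba meet in 2. Open state 3: 1b->3.
aaa: 2a undefined. 2a->0: ok.
aab: 2b undefined. 2b->0: ok.
aba: 3a undefined. 3a->0: no, ab/ababb meet in 3. 3a->1: no, bbb/ababb meet in 3 with "b" left. 3a->2: no, ab/abaabb meet in 3. 3a->3: ok.
abb: 3b undefined. 3b->0: ok.
All examples now run through 4 states with every (state, symbol) defined. Accept strings end in {0,3}, Reject strings end in {1,2}; accept={0,3}.

states=4 start=0 accept={0,3} delta: 0a->1 0b->1 1a->2 1b->3 2a->0 2b->0 3a->3 3b->0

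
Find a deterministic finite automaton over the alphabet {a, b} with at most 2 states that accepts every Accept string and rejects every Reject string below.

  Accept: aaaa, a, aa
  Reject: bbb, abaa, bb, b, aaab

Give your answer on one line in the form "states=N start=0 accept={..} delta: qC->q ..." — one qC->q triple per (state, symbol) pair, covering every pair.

states=2 start=0 accept={0} delta: 0a->0 0b->1 1a->1 1b->1

Grow the machine one transition at a time. Run the examples from 0; the earliest place one falls off (shortest prefix, ties alphabetical) gets sent to the lowest-numbered state that keeps every Accept/Reject pair distinguishable — a pair clashes when both reach the same state with identical unread suffix — and to a fresh state only if none does.
a: 0a undefined. 0a->0: ok.
b: 0b undefined. 0b->0: no, aaaa/bbb meet in 0. Open state 1: 0b->1.
bb: 1b undefined. 1b->0: no, aaaa/bb meet in 0. 1b->1: ok.
aba: 1a undefined. 1a->0: no, aaaa/abaa meet in 0. 1a->1: ok.
All examples now run through 2 states with every (state, symbol) defined. Accept strings end in {0}, Reject strings end in {1}; accept={0}.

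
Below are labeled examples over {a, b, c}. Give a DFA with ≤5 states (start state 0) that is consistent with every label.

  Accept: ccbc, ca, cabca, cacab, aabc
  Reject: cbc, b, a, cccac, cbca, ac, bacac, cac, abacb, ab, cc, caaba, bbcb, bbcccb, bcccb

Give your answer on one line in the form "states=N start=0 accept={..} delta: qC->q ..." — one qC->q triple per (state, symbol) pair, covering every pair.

Grow the machine one transition at a time. Run the examples from 0; the earliest place one falls off (shortest prefix, ties alphabetical) gets sent to the lowest-numbered state that keeps every Accept/Reject pair distinguishable — a pair clashes when both reach the same state with identical unread suffix — and to a fresh state only if none does.
a: 0a undefined. 0a->0: ok.
b: 0b undefined. 0b->0: no, aabc/ac meet in 0 with "c" left. Open state 1: 0b->1.
c: 0c undefined. 0c->0: no, ccbc/cbc meet in 1 with "c" left. 0c->1: no, aabc/cc meet in 1 with "c" left. Open state 2: 0c->2.
ba: 1a undefined. 1a->0: ok.
bb: 1b undefined. 1b->0: ok.
bc: 1c undefined. 1c->0: no, aabc/a meet in 0. 1c->1: no, aabc/b meet in 1. 1c->2: no, aabc/ac meet in 2. Open state 3: 1c->3.
ca: 2a undefined. 2a->0: no, ca/a meet in 0. 2a->1: no, ca/b meet in 1. 2a->2: no, ca/ac meet in 2. 2a->3: ok.
cb: 2b undefined. 2b->0: no, ca/cbca meet in 3. 2b->1: no, ca/cbc meet in 3. 2b->2: ok.
cc: 2c undefined. 2c->0: ok.
bcc: 3c undefined. 3c->0: no, cacab/b meet in 1. 3c->1: no, cacab/b meet in 1. 3c->2: ok.
caa: 3a undefined. 3a->0: ok.
cab: 3b undefined. 3b->0: no, cacab/cbc meet in 0. 3b->1: no, cabca/cbc meet in 0. 3b->2: no, cabca/cbc meet in 0. 3b->3: ok.
All examples now run through 4 states with every (state, symbol) defined. Accept strings end in {3}, Reject strings end in {0,1,2}; accept={3}.

states=4 start=0 accept={3} delta: 0a->0 0b->1 0c->2 1a->0 1b->0 1c->3 2a->3 2b->2 2c->0 3a->0 3b->3 3c->2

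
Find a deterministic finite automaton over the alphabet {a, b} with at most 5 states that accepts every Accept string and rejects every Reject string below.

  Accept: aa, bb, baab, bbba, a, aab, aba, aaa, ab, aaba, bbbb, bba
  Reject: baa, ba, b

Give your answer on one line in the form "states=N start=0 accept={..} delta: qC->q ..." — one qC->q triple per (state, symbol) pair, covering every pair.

Fold the examples into a partial DFA from state 0: repeatedly fix the first undefined (state, symbol) met by the shortest-then-alphabetical prefix, trying targets in increasing order and rejecting any under which an Accept and a Reject string meet in one state with the same remainder; add a state when all current targets are rejected. Accepting states are where Accept strings end.
a: 0a undefined. 0a->0: no, aab/b meet in 0 with "b" left. Open state 1: 0a->1.
b: 0b undefined. 0b->0: no, aa/baa meet in 1 with "a" left. 0b->1: no, aa/ba meet in 1 with "a" left. Open state 2: 0b->2.
aa: 1a undefined. 1a->0: no, aab/b meet in 2. 1a->1: ok.
ab: 1b undefined. 1b->0: ok.
ba: 2a undefined. 2a->0: no, aa/baa meet in 1. 2a->1: no, aa/baa meet in 1. 2a->2: ok.
bb: 2b undefined. 2b->0: no, bbba/baa meet in 2. 2b->1: no, bbbb/baa meet in 2. 2b->2: no, bb/baa meet in 2. Open state 3: 2b->3.
bba: 3a undefined. 3a->0: ok.
bbb: 3b undefined. 3b->0: no, bbbb/baa meet in 2. 3b->1: ok.
All examples now run through 4 states with every (state, symbol) defined. Accept strings end in {0,1,3}, Reject strings end in {2}; accept={0,1,3}.

states=4 start=0 accept={0,1,3} delta: 0a->1 0b->2 1a->1 1b->0 2a->2 2b->3 3a->0 3b->1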